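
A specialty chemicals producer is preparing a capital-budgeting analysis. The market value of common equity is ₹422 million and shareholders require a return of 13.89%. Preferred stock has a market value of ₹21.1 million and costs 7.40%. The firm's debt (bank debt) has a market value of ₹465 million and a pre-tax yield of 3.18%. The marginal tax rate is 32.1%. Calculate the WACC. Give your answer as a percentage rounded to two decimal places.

7.73%

Total capital V = 422 + 21.1 + 465 = 908.1.
Equity: weight = 422/908.1 = 0.4647; cost = 13.89%.
Preferred: weight = 21.1/908.1 = 0.0232; cost = 7.4%.
Bank debt: weight = 465/908.1 = 0.5121; after-tax cost = 3.18% × (1 − 32.1%) = 2.1592%.
WACC = 0.4647 × 13.8900% + 0.0232 × 7.4000% + 0.5121 × 2.1592% = 7.7324%.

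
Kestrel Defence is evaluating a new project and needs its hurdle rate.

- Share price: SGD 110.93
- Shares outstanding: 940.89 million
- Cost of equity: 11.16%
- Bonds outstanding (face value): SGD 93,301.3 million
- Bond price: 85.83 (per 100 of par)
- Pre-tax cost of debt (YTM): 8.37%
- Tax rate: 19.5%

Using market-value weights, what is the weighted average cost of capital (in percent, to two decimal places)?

9.24%

Market value of equity E = 110.93 × 940.89m = 104372.9277m. Market value of debt D = 93301.3m × 85.83/100 = 80080.50579m.
Total capital V = 104372.9277 + 80080.50579 = 184453.43349.
Equity: weight = 104372.9277/184453.43349 = 0.5658; cost = 11.16%.
Bonds outstanding: weight = 80080.50579/184453.43349 = 0.4342; after-tax cost = 8.37% × (1 − 19.5%) = 6.7378%.
WACC = 0.5658 × 11.1600% + 0.4342 × 6.7378% = 9.2401%.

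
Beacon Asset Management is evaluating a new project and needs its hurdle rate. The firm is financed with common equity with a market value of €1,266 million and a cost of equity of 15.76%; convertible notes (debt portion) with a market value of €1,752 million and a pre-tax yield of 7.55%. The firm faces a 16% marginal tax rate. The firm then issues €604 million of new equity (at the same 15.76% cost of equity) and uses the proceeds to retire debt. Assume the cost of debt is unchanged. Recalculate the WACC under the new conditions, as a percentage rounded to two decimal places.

After the change:
Total capital V = 1870 + 1148 = 3018.
Equity: weight = 1870/3018 = 0.6196; cost = 15.76%.
Convertible notes (debt portion): weight = 1148/3018 = 0.3804; after-tax cost = 7.55% × (1 − 16%) = 6.3420%.
WACC = 0.6196 × 15.7600% + 0.3804 × 6.3420% = 12.1775%.

12.18%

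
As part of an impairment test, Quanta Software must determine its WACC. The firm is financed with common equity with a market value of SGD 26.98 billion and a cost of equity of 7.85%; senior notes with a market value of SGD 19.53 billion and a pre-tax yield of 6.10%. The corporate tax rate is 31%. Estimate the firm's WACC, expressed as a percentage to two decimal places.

Total capital V = 26.98 + 19.53 = 46.51.
Equity: weight = 26.98/46.51 = 0.5801; cost = 7.85%.
Senior notes: weight = 19.53/46.51 = 0.4199; after-tax cost = 6.1% × (1 − 31%) = 4.2090%.
WACC = 0.5801 × 7.8500% + 0.4199 × 4.2090% = 6.3211%.

6.32%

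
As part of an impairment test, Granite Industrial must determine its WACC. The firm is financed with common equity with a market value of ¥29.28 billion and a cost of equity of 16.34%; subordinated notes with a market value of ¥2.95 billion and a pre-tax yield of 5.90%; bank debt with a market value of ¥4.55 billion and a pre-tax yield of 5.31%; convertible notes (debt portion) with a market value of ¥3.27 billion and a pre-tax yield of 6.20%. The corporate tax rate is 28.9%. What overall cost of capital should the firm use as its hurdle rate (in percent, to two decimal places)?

Total capital V = 29.28 + 2.95 + 4.55 + 3.27 = 40.05.
Equity: weight = 29.28/40.05 = 0.7311; cost = 16.34%.
Subordinated notes: weight = 2.95/40.05 = 0.0737; after-tax cost = 5.9% × (1 − 28.9%) = 4.1949%.
Bank debt: weight = 4.55/40.05 = 0.1136; after-tax cost = 5.31% × (1 − 28.9%) = 3.7754%.
Convertible notes (debt portion): weight = 3.27/40.05 = 0.0816; after-tax cost = 6.2% × (1 − 28.9%) = 4.4082%.
WACC = 0.7311 × 16.3400% + 0.0737 × 4.1949% + 0.1136 × 3.7754% + 0.0816 × 4.4082% = 13.0438%.

13.04%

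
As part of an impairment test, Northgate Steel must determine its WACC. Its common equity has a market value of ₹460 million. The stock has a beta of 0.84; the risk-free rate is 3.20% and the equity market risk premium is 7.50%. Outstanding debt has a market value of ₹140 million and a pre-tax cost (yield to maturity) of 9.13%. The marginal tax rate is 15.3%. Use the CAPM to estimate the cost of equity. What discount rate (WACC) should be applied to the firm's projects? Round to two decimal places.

Cost of equity via CAPM: Re = 3.2% + 0.84 × 7.5% = 9.5000%.
Total capital V = 460 + 140 = 600.
Equity: weight = 460/600 = 0.7667; cost = 9.5%.
Debt: weight = 140/600 = 0.2333; after-tax cost = 9.13% × (1 − 15.3%) = 7.7331%.
WACC = 0.7667 × 9.5000% + 0.2333 × 7.7331% = 9.0877%.

9.09%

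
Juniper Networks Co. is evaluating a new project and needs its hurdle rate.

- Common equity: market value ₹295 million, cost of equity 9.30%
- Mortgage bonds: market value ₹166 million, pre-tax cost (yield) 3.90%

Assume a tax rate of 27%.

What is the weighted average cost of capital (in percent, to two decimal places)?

Total capital V = 295 + 166 = 461.
Equity: weight = 295/461 = 0.6399; cost = 9.3%.
Mortgage bonds: weight = 166/461 = 0.3601; after-tax cost = 3.9% × (1 − 27%) = 2.8470%.
WACC = 0.6399 × 9.3000% + 0.3601 × 2.8470% = 6.9764%.

6.98%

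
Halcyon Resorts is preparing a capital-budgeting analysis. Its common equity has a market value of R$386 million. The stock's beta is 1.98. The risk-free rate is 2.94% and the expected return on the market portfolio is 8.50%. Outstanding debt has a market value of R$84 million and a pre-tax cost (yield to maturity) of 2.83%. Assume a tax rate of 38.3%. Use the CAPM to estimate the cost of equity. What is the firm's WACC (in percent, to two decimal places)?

11.77%

Market risk premium = 8.5% − 2.94% = 5.56%.
Cost of equity via CAPM: Re = 2.94% + 1.98 × 5.56% = 13.9488%.
Total capital V = 386 + 84 = 470.
Equity: weight = 386/470 = 0.8213; cost = 13.9488%.
Debt: weight = 84/470 = 0.1787; after-tax cost = 2.83% × (1 − 38.3%) = 1.7461%.
WACC = 0.8213 × 13.9488% + 0.1787 × 1.7461% = 11.7679%.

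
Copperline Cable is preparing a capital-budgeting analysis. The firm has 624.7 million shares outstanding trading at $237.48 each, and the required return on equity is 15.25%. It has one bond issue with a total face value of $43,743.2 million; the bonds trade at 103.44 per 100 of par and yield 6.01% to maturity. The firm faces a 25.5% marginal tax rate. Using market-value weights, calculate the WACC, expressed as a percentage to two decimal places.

Market value of equity E = 237.48 × 624.7m = 148353.756m. Market value of debt D = 43743.2m × 103.44/100 = 45247.96608m.
Total capital V = 148353.756 + 45247.96608 = 193601.72208.
Equity: weight = 148353.756/193601.72208 = 0.7663; cost = 15.25%.
Bonds outstanding: weight = 45247.96608/193601.72208 = 0.2337; after-tax cost = 6.01% × (1 − 25.5%) = 4.4775%.
WACC = 0.7663 × 15.2500% + 0.2337 × 4.4775% = 12.7323%.

12.73%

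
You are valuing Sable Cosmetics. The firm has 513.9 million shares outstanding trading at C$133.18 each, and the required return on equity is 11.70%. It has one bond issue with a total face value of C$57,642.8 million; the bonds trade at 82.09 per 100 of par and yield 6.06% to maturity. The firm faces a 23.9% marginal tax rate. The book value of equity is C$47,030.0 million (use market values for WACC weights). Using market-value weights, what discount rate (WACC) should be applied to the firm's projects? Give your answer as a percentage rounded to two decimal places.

8.80%

Market value of equity E = 133.18 × 513.9m = 68441.202m. Market value of debt D = 57642.8m × 82.09/100 = 47318.97452m.
Total capital V = 68441.202 + 47318.97452 = 115760.17652.
Equity: weight = 68441.202/115760.17652 = 0.5912; cost = 11.7%.
Bonds outstanding: weight = 47318.97452/115760.17652 = 0.4088; after-tax cost = 6.06% × (1 − 23.9%) = 4.6117%.
WACC = 0.5912 × 11.7000% + 0.4088 × 4.6117% = 8.8025%.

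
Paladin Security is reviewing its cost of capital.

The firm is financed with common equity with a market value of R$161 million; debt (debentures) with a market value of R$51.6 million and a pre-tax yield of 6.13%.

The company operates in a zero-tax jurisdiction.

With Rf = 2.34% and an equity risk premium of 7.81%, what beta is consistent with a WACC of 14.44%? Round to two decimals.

1.89

Total capital V = 161 + 51.6 = 212.6.
Equity weight = 161/212.6 = 0.7573.
Debentures weight = 51.6/212.6 = 0.2427.
Debt contribution = 0.2427 × 6.13% × (1 − 0%) = 1.4878%.
Required equity contribution = 14.44% − 1.4878% = 12.9522%  ⇒  Re = 17.1033%.
CAPM: 17.1033% = 2.34% + β × 7.81%  ⇒  β = 1.8903.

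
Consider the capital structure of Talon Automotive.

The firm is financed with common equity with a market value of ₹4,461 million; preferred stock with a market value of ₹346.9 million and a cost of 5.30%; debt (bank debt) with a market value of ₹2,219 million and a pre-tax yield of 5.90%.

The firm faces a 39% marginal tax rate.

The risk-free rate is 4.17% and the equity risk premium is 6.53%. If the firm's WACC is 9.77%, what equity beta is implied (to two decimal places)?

1.38

Total capital V = 4461 + 346.9 + 2219 = 7026.9.
Equity weight = 4461/7026.9 = 0.6348.
Preferred weight = 346.9/7026.9 = 0.0494.
Bank debt weight = 2219/7026.9 = 0.3158.
Debt contribution = 0.3158 × 5.9% × (1 − 39%) = 1.1365%.
Preferred contribution = 0.0494 × 5.3% = 0.2616%.
Required equity contribution = 9.77% − 1.3982% = 8.3718%  ⇒  Re = 13.1872%.
CAPM: 13.1872% = 4.17% + β × 6.53%  ⇒  β = 1.3809.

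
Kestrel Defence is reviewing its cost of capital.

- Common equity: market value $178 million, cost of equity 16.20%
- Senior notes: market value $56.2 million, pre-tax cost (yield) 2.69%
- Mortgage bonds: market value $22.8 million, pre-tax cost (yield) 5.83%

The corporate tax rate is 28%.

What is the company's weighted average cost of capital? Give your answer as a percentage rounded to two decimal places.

Total capital V = 178 + 56.2 + 22.8 = 257.
Equity: weight = 178/257 = 0.6926; cost = 16.2%.
Senior notes: weight = 56.2/257 = 0.2187; after-tax cost = 2.69% × (1 − 28%) = 1.9368%.
Mortgage bonds: weight = 22.8/257 = 0.0887; after-tax cost = 5.83% × (1 − 28%) = 4.1976%.
WACC = 0.6926 × 16.2000% + 0.2187 × 1.9368% + 0.0887 × 4.1976% = 12.0162%.

12.02%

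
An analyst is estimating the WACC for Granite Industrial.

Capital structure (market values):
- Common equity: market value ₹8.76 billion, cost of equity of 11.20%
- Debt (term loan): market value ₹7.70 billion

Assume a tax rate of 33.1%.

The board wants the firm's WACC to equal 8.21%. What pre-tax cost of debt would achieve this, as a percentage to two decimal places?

Total capital V = 8.76 + 7.7 = 16.46.
Equity weight = 8.76/16.46 = 0.5322.
Term loan weight = 7.7/16.46 = 0.4678.
Equity contribution = 0.5322 × 11.2% = 5.9606%.
Remaining for debt = 8.21% − 5.9606% = 2.2494%.
Rd × (1 − 33.1%) × 0.4678 = 2.2494%  ⇒  Rd = 7.1874%.

7.19%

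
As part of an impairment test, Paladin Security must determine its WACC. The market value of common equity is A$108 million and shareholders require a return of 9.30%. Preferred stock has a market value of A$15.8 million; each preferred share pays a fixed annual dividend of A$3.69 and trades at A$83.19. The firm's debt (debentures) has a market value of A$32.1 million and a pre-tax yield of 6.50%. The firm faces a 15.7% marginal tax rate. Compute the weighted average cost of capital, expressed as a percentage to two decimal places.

8.02%

Cost of preferred: Rp = 3.69 / 83.19 = 4.4356%.
Total capital V = 108 + 15.8 + 32.1 = 155.9.
Equity: weight = 108/155.9 = 0.6928; cost = 9.3%.
Preferred: weight = 15.8/155.9 = 0.1013; cost = 4.4356%.
Debentures: weight = 32.1/155.9 = 0.2059; after-tax cost = 6.5% × (1 − 15.7%) = 5.4795%.
WACC = 0.6928 × 9.3000% + 0.1013 × 4.4356% + 0.2059 × 5.4795% = 8.0204%.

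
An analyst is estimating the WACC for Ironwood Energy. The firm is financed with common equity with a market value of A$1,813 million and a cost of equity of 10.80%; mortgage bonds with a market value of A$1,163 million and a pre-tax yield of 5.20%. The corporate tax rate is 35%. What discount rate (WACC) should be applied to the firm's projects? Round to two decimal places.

7.90%

Total capital V = 1813 + 1163 = 2976.
Equity: weight = 1813/2976 = 0.6092; cost = 10.8%.
Mortgage bonds: weight = 1163/2976 = 0.3908; after-tax cost = 5.2% × (1 − 35%) = 3.3800%.
WACC = 0.6092 × 10.8000% + 0.3908 × 3.3800% = 7.9003%.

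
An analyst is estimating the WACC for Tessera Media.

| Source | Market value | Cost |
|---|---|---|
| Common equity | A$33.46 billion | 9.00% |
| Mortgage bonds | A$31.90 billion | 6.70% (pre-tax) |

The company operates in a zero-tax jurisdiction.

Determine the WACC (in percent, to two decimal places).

7.88%

Total capital V = 33.46 + 31.9 = 65.36.
Equity: weight = 33.46/65.36 = 0.5119; cost = 9%.
Mortgage bonds: weight = 31.9/65.36 = 0.4881; after-tax cost = 6.7% × (1 − 0%) = 6.7000%.
WACC = 0.5119 × 9.0000% + 0.4881 × 6.7000% = 7.8774%.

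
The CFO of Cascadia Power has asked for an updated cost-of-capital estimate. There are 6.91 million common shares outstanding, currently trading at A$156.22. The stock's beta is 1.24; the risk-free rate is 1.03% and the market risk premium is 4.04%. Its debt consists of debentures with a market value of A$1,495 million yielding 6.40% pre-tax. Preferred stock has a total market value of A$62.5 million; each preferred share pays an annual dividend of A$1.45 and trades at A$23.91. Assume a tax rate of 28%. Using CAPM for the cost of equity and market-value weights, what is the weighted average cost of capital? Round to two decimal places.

5.23%

Cost of equity via CAPM: Re = 1.03% + 1.24 × 4.04% = 6.0396%.
Cost of preferred: Rp = 1.45 / 23.91 = 6.0644%.
Market value of equity E = 156.22 × 6.91m = 1079.4802m.
Total capital V = 1079.4802 + 62.5 + 1495 = 2636.9802.
Equity: weight = 1079.4802/2636.9802 = 0.4094; cost = 6.0396%.
Preferred: weight = 62.5/2636.9802 = 0.0237; cost = 6.0644%.
Debentures: weight = 1495/2636.9802 = 0.5669; after-tax cost = 6.4% × (1 − 28%) = 4.6080%.
WACC = 0.4094 × 6.0396% + 0.0237 × 6.0644% + 0.5669 × 4.6080% = 5.2286%.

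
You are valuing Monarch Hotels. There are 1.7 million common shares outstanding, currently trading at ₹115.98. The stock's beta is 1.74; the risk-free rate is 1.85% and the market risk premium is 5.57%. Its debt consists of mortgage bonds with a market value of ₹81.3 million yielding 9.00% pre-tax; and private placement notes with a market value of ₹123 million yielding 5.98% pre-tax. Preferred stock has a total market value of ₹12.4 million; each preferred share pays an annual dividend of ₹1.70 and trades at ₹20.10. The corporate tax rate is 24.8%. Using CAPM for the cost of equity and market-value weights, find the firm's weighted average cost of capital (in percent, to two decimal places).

8.42%

Cost of equity via CAPM: Re = 1.85% + 1.74 × 5.57% = 11.5418%.
Cost of preferred: Rp = 1.7 / 20.1 = 8.4577%.
Market value of equity E = 115.98 × 1.7m = 197.166m.
Total capital V = 197.166 + 12.4 + 81.3 + 123 = 413.866.
Equity: weight = 197.166/413.866 = 0.4764; cost = 11.5418%.
Preferred: weight = 12.4/413.866 = 0.0300; cost = 8.4577%.
Mortgage bonds: weight = 81.3/413.866 = 0.1964; after-tax cost = 9% × (1 − 24.8%) = 6.7680%.
Private placement notes: weight = 123/413.866 = 0.2972; after-tax cost = 5.98% × (1 − 24.8%) = 4.4970%.
WACC = 0.4764 × 11.5418% + 0.0300 × 8.4577% + 0.1964 × 6.7680% + 0.2972 × 4.4970% = 8.4179%.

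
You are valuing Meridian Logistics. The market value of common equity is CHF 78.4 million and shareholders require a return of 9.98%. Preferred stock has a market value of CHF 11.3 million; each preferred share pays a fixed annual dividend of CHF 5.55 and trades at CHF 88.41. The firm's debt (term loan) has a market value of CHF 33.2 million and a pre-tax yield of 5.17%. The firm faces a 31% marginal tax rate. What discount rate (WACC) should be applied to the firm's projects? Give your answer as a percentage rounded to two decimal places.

7.91%

Cost of preferred: Rp = 5.55 / 88.41 = 6.2776%.
Total capital V = 78.4 + 11.3 + 33.2 = 122.9.
Equity: weight = 78.4/122.9 = 0.6379; cost = 9.98%.
Preferred: weight = 11.3/122.9 = 0.0919; cost = 6.2776%.
Term loan: weight = 33.2/122.9 = 0.2701; after-tax cost = 5.17% × (1 − 31%) = 3.5673%.
WACC = 0.6379 × 9.9800% + 0.0919 × 6.2776% + 0.2701 × 3.5673% = 7.9073%.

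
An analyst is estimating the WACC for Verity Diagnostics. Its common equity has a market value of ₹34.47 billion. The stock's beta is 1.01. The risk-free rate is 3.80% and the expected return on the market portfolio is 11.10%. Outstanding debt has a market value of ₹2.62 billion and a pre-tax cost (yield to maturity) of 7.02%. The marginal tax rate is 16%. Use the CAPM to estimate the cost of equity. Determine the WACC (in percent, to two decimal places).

Market risk premium = 11.1% − 3.8% = 7.3%.
Cost of equity via CAPM: Re = 3.8% + 1.01 × 7.3% = 11.1730%.
Total capital V = 34.47 + 2.62 = 37.09.
Equity: weight = 34.47/37.09 = 0.9294; cost = 11.173%.
Debt: weight = 2.62/37.09 = 0.0706; after-tax cost = 7.02% × (1 − 16%) = 5.8968%.
WACC = 0.9294 × 11.1730% + 0.0706 × 5.8968% = 10.8003%.

10.80%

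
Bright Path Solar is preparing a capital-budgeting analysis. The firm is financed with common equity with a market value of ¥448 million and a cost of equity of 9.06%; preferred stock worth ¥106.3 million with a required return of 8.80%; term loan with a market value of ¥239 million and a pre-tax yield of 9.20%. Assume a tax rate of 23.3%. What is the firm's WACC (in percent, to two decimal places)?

Total capital V = 448 + 106.3 + 239 = 793.3.
Equity: weight = 448/793.3 = 0.5647; cost = 9.06%.
Preferred: weight = 106.3/793.3 = 0.1340; cost = 8.8%.
Term loan: weight = 239/793.3 = 0.3013; after-tax cost = 9.2% × (1 − 23.3%) = 7.0564%.
WACC = 0.5647 × 9.0600% + 0.1340 × 8.8000% + 0.3013 × 7.0564% = 8.4215%.

8.42%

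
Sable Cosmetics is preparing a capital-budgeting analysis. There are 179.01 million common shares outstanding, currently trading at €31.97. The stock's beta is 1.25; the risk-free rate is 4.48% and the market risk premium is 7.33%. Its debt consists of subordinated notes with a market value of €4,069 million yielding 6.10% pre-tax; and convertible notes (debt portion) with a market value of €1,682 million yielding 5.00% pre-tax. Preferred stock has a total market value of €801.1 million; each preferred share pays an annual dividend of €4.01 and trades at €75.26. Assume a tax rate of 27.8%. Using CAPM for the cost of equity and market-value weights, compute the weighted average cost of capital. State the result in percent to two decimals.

Cost of equity via CAPM: Re = 4.48% + 1.25 × 7.33% = 13.6425%.
Cost of preferred: Rp = 4.01 / 75.26 = 5.3282%.
Market value of equity E = 31.97 × 179.01m = 5722.9497m.
Total capital V = 5722.9497 + 801.1 + 4069 + 1682 = 12275.0497.
Equity: weight = 5722.9497/12275.0497 = 0.4662; cost = 13.6425%.
Preferred: weight = 801.1/12275.0497 = 0.0653; cost = 5.3282%.
Subordinated notes: weight = 4069/12275.0497 = 0.3315; after-tax cost = 6.1% × (1 − 27.8%) = 4.4042%.
Convertible notes (debt portion): weight = 1682/12275.0497 = 0.1370; after-tax cost = 5% × (1 − 27.8%) = 3.6100%.
WACC = 0.4662 × 13.6425% + 0.0653 × 5.3282% + 0.3315 × 4.4042% + 0.1370 × 3.6100% = 8.6628%.

8.66%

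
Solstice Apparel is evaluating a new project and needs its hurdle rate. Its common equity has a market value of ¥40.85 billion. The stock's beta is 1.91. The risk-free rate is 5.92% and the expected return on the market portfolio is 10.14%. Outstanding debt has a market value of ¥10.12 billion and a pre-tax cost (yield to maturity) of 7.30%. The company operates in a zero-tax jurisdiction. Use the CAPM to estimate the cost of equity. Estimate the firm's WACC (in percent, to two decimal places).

Market risk premium = 10.14% − 5.92% = 4.22%.
Cost of equity via CAPM: Re = 5.92% + 1.91 × 4.22% = 13.9802%.
Total capital V = 40.85 + 10.12 = 50.97.
Equity: weight = 40.85/50.97 = 0.8015; cost = 13.9802%.
Debt: weight = 10.12/50.97 = 0.1985; after-tax cost = 7.3% × (1 − 0%) = 7.3000%.
WACC = 0.8015 × 13.9802% + 0.1985 × 7.3000% = 12.6539%.

12.65%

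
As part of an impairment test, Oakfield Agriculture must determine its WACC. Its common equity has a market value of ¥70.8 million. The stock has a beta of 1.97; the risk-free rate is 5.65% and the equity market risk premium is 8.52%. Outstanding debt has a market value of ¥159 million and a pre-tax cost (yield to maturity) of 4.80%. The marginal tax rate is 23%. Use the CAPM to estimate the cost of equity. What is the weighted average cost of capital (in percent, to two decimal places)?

9.47%

Cost of equity via CAPM: Re = 5.65% + 1.97 × 8.52% = 22.4344%.
Total capital V = 70.8 + 159 = 229.8.
Equity: weight = 70.8/229.8 = 0.3081; cost = 22.4344%.
Debt: weight = 159/229.8 = 0.6919; after-tax cost = 4.8% × (1 − 23%) = 3.6960%.
WACC = 0.3081 × 22.4344% + 0.6919 × 3.6960% = 9.4692%.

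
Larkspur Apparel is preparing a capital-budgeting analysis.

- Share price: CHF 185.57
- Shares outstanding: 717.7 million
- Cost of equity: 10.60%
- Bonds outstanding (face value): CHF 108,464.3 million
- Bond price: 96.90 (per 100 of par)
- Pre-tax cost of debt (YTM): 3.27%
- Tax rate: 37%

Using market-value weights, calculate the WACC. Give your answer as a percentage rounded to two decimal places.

6.83%

Market value of equity E = 185.57 × 717.7m = 133183.589m. Market value of debt D = 108464.3m × 96.9/100 = 105101.9067m.
Total capital V = 133183.589 + 105101.9067 = 238285.4957.
Equity: weight = 133183.589/238285.4957 = 0.5589; cost = 10.6%.
Bonds outstanding: weight = 105101.9067/238285.4957 = 0.4411; after-tax cost = 3.27% × (1 − 37%) = 2.0601%.
WACC = 0.5589 × 10.6000% + 0.4411 × 2.0601% = 6.8333%.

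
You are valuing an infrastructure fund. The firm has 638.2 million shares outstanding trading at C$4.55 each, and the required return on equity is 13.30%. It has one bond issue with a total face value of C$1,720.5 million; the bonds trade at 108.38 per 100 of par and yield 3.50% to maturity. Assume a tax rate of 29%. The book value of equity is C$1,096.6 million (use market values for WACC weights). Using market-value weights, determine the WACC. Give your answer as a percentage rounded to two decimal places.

Market value of equity E = 4.55 × 638.2m = 2903.81m. Market value of debt D = 1720.5m × 108.38/100 = 1864.6779m.
Total capital V = 2903.81 + 1864.6779 = 4768.4879.
Equity: weight = 2903.81/4768.4879 = 0.6090; cost = 13.3%.
Bonds outstanding: weight = 1864.6779/4768.4879 = 0.3910; after-tax cost = 3.5% × (1 − 29%) = 2.4850%.
WACC = 0.6090 × 13.3000% + 0.3910 × 2.4850% = 9.0709%.

9.07%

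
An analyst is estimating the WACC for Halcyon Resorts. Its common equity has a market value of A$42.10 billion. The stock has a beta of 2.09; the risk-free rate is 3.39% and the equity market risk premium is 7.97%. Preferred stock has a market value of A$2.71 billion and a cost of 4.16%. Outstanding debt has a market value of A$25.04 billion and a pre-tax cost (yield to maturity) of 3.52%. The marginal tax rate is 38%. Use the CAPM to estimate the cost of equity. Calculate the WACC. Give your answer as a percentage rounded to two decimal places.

Cost of equity via CAPM: Re = 3.39% + 2.09 × 7.97% = 20.0473%.
Total capital V = 42.1 + 2.71 + 25.04 = 69.85.
Equity: weight = 42.1/69.85 = 0.6027; cost = 20.0473%.
Preferred: weight = 2.71/69.85 = 0.0388; cost = 4.16%.
Debt: weight = 25.04/69.85 = 0.3585; after-tax cost = 3.52% × (1 − 38%) = 2.1824%.
WACC = 0.6027 × 20.0473% + 0.0388 × 4.1600% + 0.3585 × 2.1824% = 13.0267%.

13.03%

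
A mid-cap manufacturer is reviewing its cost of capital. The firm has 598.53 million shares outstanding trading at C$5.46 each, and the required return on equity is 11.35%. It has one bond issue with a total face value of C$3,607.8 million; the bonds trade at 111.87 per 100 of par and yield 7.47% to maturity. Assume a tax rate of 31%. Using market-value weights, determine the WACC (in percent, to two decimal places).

7.93%

Market value of equity E = 5.46 × 598.53m = 3267.9738m. Market value of debt D = 3607.8m × 111.87/100 = 4036.04586m.
Total capital V = 3267.9738 + 4036.04586 = 7304.01966.
Equity: weight = 3267.9738/7304.01966 = 0.4474; cost = 11.35%.
Bonds outstanding: weight = 4036.04586/7304.01966 = 0.5526; after-tax cost = 7.47% × (1 − 31%) = 5.1543%.
WACC = 0.4474 × 11.3500% + 0.5526 × 5.1543% = 7.9264%.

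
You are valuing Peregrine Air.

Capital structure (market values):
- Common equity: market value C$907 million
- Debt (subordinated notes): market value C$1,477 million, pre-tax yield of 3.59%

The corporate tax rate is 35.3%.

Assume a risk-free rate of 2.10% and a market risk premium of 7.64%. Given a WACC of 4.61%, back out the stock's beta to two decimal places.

Total capital V = 907 + 1477 = 2384.
Equity weight = 907/2384 = 0.3805.
Subordinated notes weight = 1477/2384 = 0.6195.
Debt contribution = 0.6195 × 3.59% × (1 − 35.3%) = 1.4390%.
Required equity contribution = 4.61% − 1.4390% = 3.1710%  ⇒  Re = 8.3347%.
CAPM: 8.3347% = 2.1% + β × 7.64%  ⇒  β = 0.8161.

0.82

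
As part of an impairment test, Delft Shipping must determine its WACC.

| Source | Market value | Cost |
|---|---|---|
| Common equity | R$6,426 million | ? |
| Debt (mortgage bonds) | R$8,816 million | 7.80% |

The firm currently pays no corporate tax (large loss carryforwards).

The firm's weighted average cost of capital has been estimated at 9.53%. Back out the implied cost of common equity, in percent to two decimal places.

Total capital V = 6426 + 8816 = 15242.
Equity weight = 6426/15242 = 0.4216.
Mortgage bonds weight = 8816/15242 = 0.5784.
Debt contribution = 0.5784 × 7.8% × (1 − 0%) = 4.5115%.
Required equity contribution = 9.53% − 4.5115% = 5.0185%.
Re = 5.0185% / 0.4216 = 11.9034%.

11.90%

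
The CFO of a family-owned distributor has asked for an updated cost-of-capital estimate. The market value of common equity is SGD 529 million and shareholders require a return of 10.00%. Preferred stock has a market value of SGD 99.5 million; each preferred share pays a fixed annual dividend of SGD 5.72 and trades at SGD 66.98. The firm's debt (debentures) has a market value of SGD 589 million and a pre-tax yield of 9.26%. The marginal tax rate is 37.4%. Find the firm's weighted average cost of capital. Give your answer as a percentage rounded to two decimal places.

7.85%

Cost of preferred: Rp = 5.72 / 66.98 = 8.5399%.
Total capital V = 529 + 99.5 + 589 = 1217.5.
Equity: weight = 529/1217.5 = 0.4345; cost = 10%.
Preferred: weight = 99.5/1217.5 = 0.0817; cost = 8.5399%.
Debentures: weight = 589/1217.5 = 0.4838; after-tax cost = 9.26% × (1 − 37.4%) = 5.7968%.
WACC = 0.4345 × 10.0000% + 0.0817 × 8.5399% + 0.4838 × 5.7968% = 7.8472%.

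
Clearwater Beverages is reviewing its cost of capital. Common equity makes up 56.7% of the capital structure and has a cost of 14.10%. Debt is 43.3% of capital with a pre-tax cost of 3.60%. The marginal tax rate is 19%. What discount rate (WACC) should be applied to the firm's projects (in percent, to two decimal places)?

After-tax cost of debt = 3.6% × (1 − 19%) = 2.9160%.
WACC = 0.567 × 14.1000% + 0.433 × 2.9160% = 9.2573%.

9.26%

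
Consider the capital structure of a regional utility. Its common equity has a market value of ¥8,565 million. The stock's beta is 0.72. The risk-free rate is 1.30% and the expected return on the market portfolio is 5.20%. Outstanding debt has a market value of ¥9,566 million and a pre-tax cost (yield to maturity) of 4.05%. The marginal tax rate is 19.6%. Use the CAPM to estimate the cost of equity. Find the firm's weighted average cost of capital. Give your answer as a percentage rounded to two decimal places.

Market risk premium = 5.2% − 1.3% = 3.9%.
Cost of equity via CAPM: Re = 1.3% + 0.72 × 3.9% = 4.1080%.
Total capital V = 8565 + 9566 = 18131.
Equity: weight = 8565/18131 = 0.4724; cost = 4.108%.
Debt: weight = 9566/18131 = 0.5276; after-tax cost = 4.05% × (1 − 19.6%) = 3.2562%.
WACC = 0.4724 × 4.1080% + 0.5276 × 3.2562% = 3.6586%.

3.66%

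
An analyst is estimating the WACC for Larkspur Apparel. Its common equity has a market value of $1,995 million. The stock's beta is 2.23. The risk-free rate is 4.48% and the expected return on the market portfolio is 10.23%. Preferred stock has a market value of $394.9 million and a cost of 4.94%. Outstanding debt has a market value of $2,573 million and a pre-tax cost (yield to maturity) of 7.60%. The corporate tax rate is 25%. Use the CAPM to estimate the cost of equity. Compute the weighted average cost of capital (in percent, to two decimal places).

10.30%

Market risk premium = 10.23% − 4.48% = 5.75%.
Cost of equity via CAPM: Re = 4.48% + 2.23 × 5.75% = 17.3025%.
Total capital V = 1995 + 394.9 + 2573 = 4962.9.
Equity: weight = 1995/4962.9 = 0.4020; cost = 17.3025%.
Preferred: weight = 394.9/4962.9 = 0.0796; cost = 4.94%.
Debt: weight = 2573/4962.9 = 0.5184; after-tax cost = 7.6% × (1 − 25%) = 5.7000%.
WACC = 0.4020 × 17.3025% + 0.0796 × 4.9400% + 0.5184 × 5.7000% = 10.3035%.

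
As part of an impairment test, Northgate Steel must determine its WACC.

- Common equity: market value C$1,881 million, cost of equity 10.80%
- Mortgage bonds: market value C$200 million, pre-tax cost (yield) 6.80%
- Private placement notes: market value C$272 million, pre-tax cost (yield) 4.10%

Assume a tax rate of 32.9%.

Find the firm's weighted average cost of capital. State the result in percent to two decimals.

Total capital V = 1881 + 200 + 272 = 2353.
Equity: weight = 1881/2353 = 0.7994; cost = 10.8%.
Mortgage bonds: weight = 200/2353 = 0.0850; after-tax cost = 6.8% × (1 − 32.9%) = 4.5628%.
Private placement notes: weight = 272/2353 = 0.1156; after-tax cost = 4.1% × (1 − 32.9%) = 2.7511%.
WACC = 0.7994 × 10.8000% + 0.0850 × 4.5628% + 0.1156 × 2.7511% = 9.3394%.

9.34%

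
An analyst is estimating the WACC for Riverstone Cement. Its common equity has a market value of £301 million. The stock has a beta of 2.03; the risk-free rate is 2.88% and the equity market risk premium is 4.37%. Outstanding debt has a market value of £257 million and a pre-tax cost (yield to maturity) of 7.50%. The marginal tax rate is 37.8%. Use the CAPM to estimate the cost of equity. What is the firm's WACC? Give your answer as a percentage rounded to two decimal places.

8.49%

Cost of equity via CAPM: Re = 2.88% + 2.03 × 4.37% = 11.7511%.
Total capital V = 301 + 257 = 558.
Equity: weight = 301/558 = 0.5394; cost = 11.7511%.
Debt: weight = 257/558 = 0.4606; after-tax cost = 7.5% × (1 − 37.8%) = 4.6650%.
WACC = 0.5394 × 11.7511% + 0.4606 × 4.6650% = 8.4874%.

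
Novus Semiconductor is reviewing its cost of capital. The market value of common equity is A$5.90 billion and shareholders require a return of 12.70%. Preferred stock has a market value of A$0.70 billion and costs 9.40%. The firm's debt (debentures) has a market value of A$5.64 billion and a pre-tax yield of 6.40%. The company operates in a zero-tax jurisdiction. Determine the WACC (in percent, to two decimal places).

9.61%

Total capital V = 5.9 + 0.7 + 5.64 = 12.24.
Equity: weight = 5.9/12.24 = 0.4820; cost = 12.7%.
Preferred: weight = 0.7/12.24 = 0.0572; cost = 9.4%.
Debentures: weight = 5.64/12.24 = 0.4608; after-tax cost = 6.4% × (1 − 0%) = 6.4000%.
WACC = 0.4820 × 12.7000% + 0.0572 × 9.4000% + 0.4608 × 6.4000% = 9.6083%.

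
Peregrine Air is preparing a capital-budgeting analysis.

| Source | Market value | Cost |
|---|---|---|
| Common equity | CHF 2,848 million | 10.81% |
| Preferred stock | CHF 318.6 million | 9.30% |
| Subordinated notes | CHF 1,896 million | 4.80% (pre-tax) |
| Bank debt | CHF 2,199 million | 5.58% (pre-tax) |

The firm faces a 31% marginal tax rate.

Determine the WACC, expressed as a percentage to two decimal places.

6.68%

Total capital V = 2848 + 318.6 + 1896 + 2199 = 7261.6.
Equity: weight = 2848/7261.6 = 0.3922; cost = 10.81%.
Preferred: weight = 318.6/7261.6 = 0.0439; cost = 9.3%.
Subordinated notes: weight = 1896/7261.6 = 0.2611; after-tax cost = 4.8% × (1 − 31%) = 3.3120%.
Bank debt: weight = 2199/7261.6 = 0.3028; after-tax cost = 5.58% × (1 − 31%) = 3.8502%.
WACC = 0.3922 × 10.8100% + 0.0439 × 9.3000% + 0.2611 × 3.3120% + 0.3028 × 3.8502% = 6.6784%.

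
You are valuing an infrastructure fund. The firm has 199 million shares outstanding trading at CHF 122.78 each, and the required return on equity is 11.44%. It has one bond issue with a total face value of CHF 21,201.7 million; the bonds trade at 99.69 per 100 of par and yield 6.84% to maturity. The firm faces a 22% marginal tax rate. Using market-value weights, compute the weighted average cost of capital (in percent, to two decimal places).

8.61%

Market value of equity E = 122.78 × 199m = 24433.22m. Market value of debt D = 21201.7m × 99.69/100 = 21135.97473m.
Total capital V = 24433.22 + 21135.97473 = 45569.19473.
Equity: weight = 24433.22/45569.19473 = 0.5362; cost = 11.44%.
Bonds outstanding: weight = 21135.97473/45569.19473 = 0.4638; after-tax cost = 6.84% × (1 − 22%) = 5.3352%.
WACC = 0.5362 × 11.4400% + 0.4638 × 5.3352% = 8.6085%.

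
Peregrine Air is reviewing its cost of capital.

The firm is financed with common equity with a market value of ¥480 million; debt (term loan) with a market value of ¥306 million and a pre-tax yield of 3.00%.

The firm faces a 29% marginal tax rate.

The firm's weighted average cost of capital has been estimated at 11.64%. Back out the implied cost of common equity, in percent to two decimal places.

Total capital V = 480 + 306 = 786.
Equity weight = 480/786 = 0.6107.
Term loan weight = 306/786 = 0.3893.
Debt contribution = 0.3893 × 3% × (1 − 29%) = 0.8292%.
Required equity contribution = 11.64% − 0.8292% = 10.8108%.
Re = 10.8108% / 0.6107 = 17.7026%.

17.70%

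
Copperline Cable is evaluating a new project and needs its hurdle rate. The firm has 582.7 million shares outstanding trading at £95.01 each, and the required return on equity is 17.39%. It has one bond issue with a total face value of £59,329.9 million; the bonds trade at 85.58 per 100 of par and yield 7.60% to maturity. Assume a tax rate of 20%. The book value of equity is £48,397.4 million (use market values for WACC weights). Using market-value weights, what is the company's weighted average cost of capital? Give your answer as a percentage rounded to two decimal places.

11.98%

Market value of equity E = 95.01 × 582.7m = 55362.327m. Market value of debt D = 59329.9m × 85.58/100 = 50774.52842m.
Total capital V = 55362.327 + 50774.52842 = 106136.85542.
Equity: weight = 55362.327/106136.85542 = 0.5216; cost = 17.39%.
Bonds outstanding: weight = 50774.52842/106136.85542 = 0.4784; after-tax cost = 7.6% × (1 − 20%) = 6.0800%.
WACC = 0.5216 × 17.3900% + 0.4784 × 6.0800% = 11.9794%.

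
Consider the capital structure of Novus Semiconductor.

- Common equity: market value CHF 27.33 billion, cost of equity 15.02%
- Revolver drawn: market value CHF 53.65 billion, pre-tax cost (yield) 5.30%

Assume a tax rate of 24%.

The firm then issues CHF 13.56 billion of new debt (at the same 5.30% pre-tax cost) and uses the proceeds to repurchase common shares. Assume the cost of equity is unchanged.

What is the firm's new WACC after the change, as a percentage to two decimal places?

After the change:
Total capital V = 13.77 + 67.21 = 80.98.
Equity: weight = 13.77/80.98 = 0.1700; cost = 15.02%.
Revolver drawn: weight = 67.21/80.98 = 0.8300; after-tax cost = 5.3% × (1 − 24%) = 4.0280%.
WACC = 0.1700 × 15.0200% + 0.8300 × 4.0280% = 5.8971%.

5.90%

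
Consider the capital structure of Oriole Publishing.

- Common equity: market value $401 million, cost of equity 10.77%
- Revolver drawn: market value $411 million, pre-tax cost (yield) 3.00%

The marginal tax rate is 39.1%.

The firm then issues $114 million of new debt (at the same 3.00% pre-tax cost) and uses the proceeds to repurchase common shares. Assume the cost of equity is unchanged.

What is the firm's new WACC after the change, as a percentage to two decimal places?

4.99%

After the change:
Total capital V = 287 + 525 = 812.
Equity: weight = 287/812 = 0.3534; cost = 10.77%.
Revolver drawn: weight = 525/812 = 0.6466; after-tax cost = 3% × (1 − 39.1%) = 1.8270%.
WACC = 0.3534 × 10.7700% + 0.6466 × 1.8270% = 4.9879%.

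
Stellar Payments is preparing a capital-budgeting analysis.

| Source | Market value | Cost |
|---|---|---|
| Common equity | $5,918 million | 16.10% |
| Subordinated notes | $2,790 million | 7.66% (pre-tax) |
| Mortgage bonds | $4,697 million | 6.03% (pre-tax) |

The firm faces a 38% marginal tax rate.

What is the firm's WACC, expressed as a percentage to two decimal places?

Total capital V = 5918 + 2790 + 4697 = 13405.
Equity: weight = 5918/13405 = 0.4415; cost = 16.1%.
Subordinated notes: weight = 2790/13405 = 0.2081; after-tax cost = 7.66% × (1 − 38%) = 4.7492%.
Mortgage bonds: weight = 4697/13405 = 0.3504; after-tax cost = 6.03% × (1 − 38%) = 3.7386%.
WACC = 0.4415 × 16.1000% + 0.2081 × 4.7492% + 0.3504 × 3.7386% = 9.4062%.

9.41%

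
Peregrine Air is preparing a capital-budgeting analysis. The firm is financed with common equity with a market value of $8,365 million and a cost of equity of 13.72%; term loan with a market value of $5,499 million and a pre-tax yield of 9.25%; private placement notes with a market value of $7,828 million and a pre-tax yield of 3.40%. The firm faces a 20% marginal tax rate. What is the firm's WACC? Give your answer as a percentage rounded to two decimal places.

8.15%

Total capital V = 8365 + 5499 + 7828 = 21692.
Equity: weight = 8365/21692 = 0.3856; cost = 13.72%.
Term loan: weight = 5499/21692 = 0.2535; after-tax cost = 9.25% × (1 − 20%) = 7.4000%.
Private placement notes: weight = 7828/21692 = 0.3609; after-tax cost = 3.4% × (1 − 20%) = 2.7200%.
WACC = 0.3856 × 13.7200% + 0.2535 × 7.4000% + 0.3609 × 2.7200% = 8.1483%.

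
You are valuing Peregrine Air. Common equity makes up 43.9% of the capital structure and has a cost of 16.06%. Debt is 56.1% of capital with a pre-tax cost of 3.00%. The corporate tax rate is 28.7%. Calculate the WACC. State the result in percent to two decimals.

8.25%

After-tax cost of debt = 3% × (1 − 28.7%) = 2.1390%.
WACC = 0.439 × 16.0600% + 0.561 × 2.1390% = 8.2503%.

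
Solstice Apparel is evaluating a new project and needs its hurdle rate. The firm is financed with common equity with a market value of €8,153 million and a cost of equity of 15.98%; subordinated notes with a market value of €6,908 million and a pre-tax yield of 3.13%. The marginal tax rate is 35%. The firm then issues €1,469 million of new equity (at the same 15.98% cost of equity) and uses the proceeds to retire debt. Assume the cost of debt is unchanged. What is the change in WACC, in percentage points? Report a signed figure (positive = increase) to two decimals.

+1.36 pp

Current WACC:
Total capital V = 8153 + 6908 = 15061.
Equity: weight = 8153/15061 = 0.5413; cost = 15.98%.
Subordinated notes: weight = 6908/15061 = 0.4587; after-tax cost = 3.13% × (1 − 35%) = 2.0345%.
WACC = 0.5413 × 15.9800% + 0.4587 × 2.0345% = 9.5836%.
After the change:
Total capital V = 9622 + 5439 = 15061.
Equity: weight = 9622/15061 = 0.6389; cost = 15.98%.
Subordinated notes: weight = 5439/15061 = 0.3611; after-tax cost = 3.13% × (1 − 35%) = 2.0345%.
WACC = 0.6389 × 15.9800% + 0.3611 × 2.0345% = 10.9438%.
Change in WACC = 10.9438% − 9.5836% = 1.3602 pp.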